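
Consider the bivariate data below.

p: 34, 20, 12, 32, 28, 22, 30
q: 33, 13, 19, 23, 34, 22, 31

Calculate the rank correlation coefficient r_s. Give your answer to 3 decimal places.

0.714

Rank p: 7, 2, 1, 6, 4, 3, 5
Rank q: 6, 1, 2, 4, 7, 3, 5
d = rank(p) − rank(q): 1, 1, -1, 2, -3, 0, 0; Σd² = 16
ρ = 1 − 6Σd² / [n(n²−1)] = 1 − 6×16 / (7×48) = 1 − 96/336 ≈ 0.714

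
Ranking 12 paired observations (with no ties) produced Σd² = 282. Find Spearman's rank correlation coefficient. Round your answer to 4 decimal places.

ρ = 1 − 6Σd² / [n(n²−1)] = 1 − 6×282 / (12×143)
  = 1 − 1692/1716 = 1 − 0.98601 ≈ 0.0140

0.0140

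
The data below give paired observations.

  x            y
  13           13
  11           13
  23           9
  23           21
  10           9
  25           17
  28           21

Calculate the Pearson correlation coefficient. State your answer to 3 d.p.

n = 7, Σx = 133, Σy = 103, Σx² = 2857, Σy² = 1671, Σxy = 2105
nΣxy − ΣxΣy = 14735 − 13699 = 1036
nΣx² − (Σx)² = 19999 − 17689 = 2310; nΣy² − (Σy)² = 11697 − 10609 = 1088
r = 1036 / √(2310 × 1088) = 1036 / 1585.3328 ≈ 0.653

0.653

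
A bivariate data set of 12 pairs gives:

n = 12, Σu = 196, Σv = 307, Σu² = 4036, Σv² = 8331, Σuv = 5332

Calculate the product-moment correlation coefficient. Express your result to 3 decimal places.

0.503

r = (nΣuv − ΣuΣv) / √[(nΣu² − (Σu)²)(nΣv² − (Σv)²)]
Numerator: 12×5332 − 196×307 = 3812
Denominator: √[(48432 − 38416)(99972 − 94249)] = √[10016 × 5723] = 7571.1008
r = 3812 / 7571.1008 ≈ 0.503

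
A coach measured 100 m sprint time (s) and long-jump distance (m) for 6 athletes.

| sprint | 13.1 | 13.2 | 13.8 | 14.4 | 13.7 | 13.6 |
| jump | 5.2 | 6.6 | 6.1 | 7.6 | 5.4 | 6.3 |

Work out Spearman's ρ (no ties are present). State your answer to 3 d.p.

0.486

Rank sprint: 1, 2, 5, 6, 4, 3
Rank jump: 1, 5, 3, 6, 2, 4
d = rank(sprint) − rank(jump): 0, -3, 2, 0, 2, -1; Σd² = 18
ρ = 1 − 6Σd² / [n(n²−1)] = 1 − 6×18 / (6×35) = 1 − 108/210 ≈ 0.486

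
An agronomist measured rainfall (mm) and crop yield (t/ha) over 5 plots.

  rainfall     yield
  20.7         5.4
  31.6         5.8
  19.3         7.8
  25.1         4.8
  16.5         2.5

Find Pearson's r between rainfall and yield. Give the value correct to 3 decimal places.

n = 5, Σx = 113.2, Σy = 26.3, Σx² = 2701.8, Σy² = 152.93, Σxy = 607.33
nΣxy − ΣxΣy = 3036.65 − 2977.16 = 59.49
nΣx² − (Σx)² = 13509 − 12814.24 = 694.76; nΣy² − (Σy)² = 764.65 − 691.69 = 72.96
r = 59.49 / √(694.76 × 72.96) = 59.49 / 225.1437 ≈ 0.264

0.264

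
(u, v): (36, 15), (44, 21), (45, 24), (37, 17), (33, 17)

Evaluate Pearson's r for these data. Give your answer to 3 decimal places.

0.892

n = 5, Σu = 195, Σv = 94, Σu² = 7715, Σv² = 1820, Σuv = 3734
nΣuv − ΣuΣv = 18670 − 18330 = 340
nΣu² − (Σu)² = 38575 − 38025 = 550; nΣv² − (Σv)² = 9100 − 8836 = 264
r = 340 / √(550 × 264) = 340 / 381.0512 ≈ 0.892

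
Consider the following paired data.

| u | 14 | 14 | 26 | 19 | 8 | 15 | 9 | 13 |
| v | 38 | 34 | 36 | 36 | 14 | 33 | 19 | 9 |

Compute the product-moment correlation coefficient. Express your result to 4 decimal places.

0.6386

n = 8, Σu = 118, Σv = 219, Σu² = 1968, Σv² = 6919, Σuv = 3523
nΣuv − ΣuΣv = 28184 − 25842 = 2342
nΣu² − (Σu)² = 15744 − 13924 = 1820; nΣv² − (Σv)² = 55352 − 47961 = 7391
r = 2342 / √(1820 × 7391) = 2342 / 3667.6450 ≈ 0.6386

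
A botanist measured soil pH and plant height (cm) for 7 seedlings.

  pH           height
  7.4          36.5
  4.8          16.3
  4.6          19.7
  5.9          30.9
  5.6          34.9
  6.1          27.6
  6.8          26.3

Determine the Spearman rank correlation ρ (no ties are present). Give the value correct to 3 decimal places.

0.607

Rank pH: 7, 2, 1, 4, 3, 5, 6
Rank height: 7, 1, 2, 5, 6, 4, 3
d = rank(pH) − rank(height): 0, 1, -1, -1, -3, 1, 3; Σd² = 22
ρ = 1 − 6Σd² / [n(n²−1)] = 1 − 6×22 / (7×48) = 1 − 132/336 ≈ 0.607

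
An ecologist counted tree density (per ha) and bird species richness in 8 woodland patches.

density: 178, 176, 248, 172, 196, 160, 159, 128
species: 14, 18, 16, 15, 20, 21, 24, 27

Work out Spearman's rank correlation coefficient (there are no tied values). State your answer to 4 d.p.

Rank density: 6, 5, 8, 4, 7, 3, 2, 1
Rank species: 1, 4, 3, 2, 5, 6, 7, 8
d = rank(density) − rank(species): 5, 1, 5, 2, 2, -3, -5, -7; Σd² = 142
ρ = 1 − 6Σd² / [n(n²−1)] = 1 − 6×142 / (8×63) = 1 − 852/504 ≈ -0.6905

-0.6905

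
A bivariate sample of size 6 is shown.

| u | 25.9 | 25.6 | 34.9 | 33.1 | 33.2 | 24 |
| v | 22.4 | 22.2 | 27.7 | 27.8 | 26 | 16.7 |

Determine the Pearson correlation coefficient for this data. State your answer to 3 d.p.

n = 6, Σu = 176.7, Σv = 142.8, Σu² = 5318.03, Σv² = 3489.62, Σuv = 4299.39
nΣuv − ΣuΣv = 25796.34 − 25232.76 = 563.58
nΣu² − (Σu)² = 31908.18 − 31222.89 = 685.29; nΣv² − (Σv)² = 20937.72 − 20391.84 = 545.88
r = 563.58 / √(685.29 × 545.88) = 563.58 / 611.6258 ≈ 0.921

0.921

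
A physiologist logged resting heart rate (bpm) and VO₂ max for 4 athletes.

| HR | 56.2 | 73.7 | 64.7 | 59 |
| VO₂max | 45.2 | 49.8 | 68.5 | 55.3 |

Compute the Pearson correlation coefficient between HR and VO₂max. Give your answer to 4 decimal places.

0.1422

n = 4, Σx = 253.6, Σy = 218.8, Σx² = 16257.22, Σy² = 12273.42, Σxy = 13905.15
nΣxy − ΣxΣy = 55620.6 − 55487.68 = 132.92
nΣx² − (Σx)² = 65028.88 − 64312.96 = 715.92; nΣy² − (Σy)² = 49093.68 − 47873.44 = 1220.24
r = 132.92 / √(715.92 × 1220.24) = 132.92 / 934.6626 ≈ 0.1422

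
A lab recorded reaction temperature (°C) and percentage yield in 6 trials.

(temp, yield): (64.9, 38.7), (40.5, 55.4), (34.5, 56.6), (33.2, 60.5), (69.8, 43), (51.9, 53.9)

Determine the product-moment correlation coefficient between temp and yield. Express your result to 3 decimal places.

n = 6, Σx = 294.8, Σy = 308.1, Σx² = 15710.4, Σy² = 16184.87, Σxy = 14515.44
nΣxy − ΣxΣy = 87092.64 − 90827.88 = -3735.24
nΣx² − (Σx)² = 94262.4 − 86907.04 = 7355.36; nΣy² − (Σy)² = 97109.22 − 94925.61 = 2183.61
r = -3735.24 / √(7355.36 × 2183.61) = -3735.24 / 4007.6474 ≈ -0.932

-0.932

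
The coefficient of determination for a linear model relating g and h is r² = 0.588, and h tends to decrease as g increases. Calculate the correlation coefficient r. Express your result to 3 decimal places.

|r| = √0.588 = 0.767
The association is negative, so r = −0.767.

-0.767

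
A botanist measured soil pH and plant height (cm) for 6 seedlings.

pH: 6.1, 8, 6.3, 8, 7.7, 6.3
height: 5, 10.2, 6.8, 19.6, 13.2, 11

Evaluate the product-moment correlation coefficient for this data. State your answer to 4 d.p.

n = 6, Σx = 42.4, Σy = 65.8, Σx² = 303.88, Σy² = 854.68, Σxy = 482.68
nΣxy − ΣxΣy = 2896.08 − 2789.92 = 106.16
nΣx² − (Σx)² = 1823.28 − 1797.76 = 25.52; nΣy² − (Σy)² = 5128.08 − 4329.64 = 798.44
r = 106.16 / √(25.52 × 798.44) = 106.16 / 142.7452 ≈ 0.7437

0.7437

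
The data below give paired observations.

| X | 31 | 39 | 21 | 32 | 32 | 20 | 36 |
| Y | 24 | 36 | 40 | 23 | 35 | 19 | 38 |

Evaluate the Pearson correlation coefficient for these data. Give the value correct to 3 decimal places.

0.307

n = 7, ΣX = 211, ΣY = 215, ΣX² = 6667, ΣY² = 7031, ΣXY = 6592
nΣXY − ΣXΣY = 46144 − 45365 = 779
nΣX² − (ΣX)² = 46669 − 44521 = 2148; nΣY² − (ΣY)² = 49217 − 46225 = 2992
r = 779 / √(2148 × 2992) = 779 / 2535.1166 ≈ 0.307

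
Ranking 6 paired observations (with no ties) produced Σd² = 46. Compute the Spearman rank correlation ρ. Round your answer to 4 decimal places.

ρ = 1 − 6Σd² / [n(n²−1)] = 1 − 6×46 / (6×35)
  = 1 − 276/210 = 1 − 1.31429 ≈ -0.3143

-0.3143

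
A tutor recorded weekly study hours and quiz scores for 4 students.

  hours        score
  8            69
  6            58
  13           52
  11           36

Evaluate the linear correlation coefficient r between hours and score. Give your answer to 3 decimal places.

-0.549

n = 4, Σx = 38, Σy = 215, Σx² = 390, Σy² = 12125, Σxy = 1972
nΣxy − ΣxΣy = 7888 − 8170 = -282
nΣx² − (Σx)² = 1560 − 1444 = 116; nΣy² − (Σy)² = 48500 − 46225 = 2275
r = -282 / √(116 × 2275) = -282 / 513.7120 ≈ -0.549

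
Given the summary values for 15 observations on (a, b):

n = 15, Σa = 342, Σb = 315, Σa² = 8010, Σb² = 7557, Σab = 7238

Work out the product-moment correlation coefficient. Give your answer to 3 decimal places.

0.125

r = (nΣab − ΣaΣb) / √[(nΣa² − (Σa)²)(nΣb² − (Σb)²)]
Numerator: 15×7238 − 342×315 = 840
Denominator: √[(120150 − 116964)(113355 − 99225)] = √[3186 × 14130] = 6709.5589
r = 840 / 6709.5589 ≈ 0.125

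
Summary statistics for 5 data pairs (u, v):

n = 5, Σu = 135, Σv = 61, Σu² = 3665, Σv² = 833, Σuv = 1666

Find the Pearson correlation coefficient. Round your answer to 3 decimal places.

r = (nΣuv − ΣuΣv) / √[(nΣu² − (Σu)²)(nΣv² − (Σv)²)]
Numerator: 5×1666 − 135×61 = 95
Denominator: √[(18325 − 18225)(4165 − 3721)] = √[100 × 444] = 210.7131
r = 95 / 210.7131 ≈ 0.451

0.451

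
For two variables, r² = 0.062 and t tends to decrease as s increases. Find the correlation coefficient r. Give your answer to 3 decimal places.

|r| = √0.062 = 0.249
The association is negative, so r = −0.249.

-0.249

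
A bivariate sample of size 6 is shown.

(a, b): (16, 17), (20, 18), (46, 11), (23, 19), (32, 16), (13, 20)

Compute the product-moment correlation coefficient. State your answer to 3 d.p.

n = 6, Σa = 150, Σb = 101, Σa² = 4494, Σb² = 1751, Σab = 2347
nΣab − ΣaΣb = 14082 − 15150 = -1068
nΣa² − (Σa)² = 26964 − 22500 = 4464; nΣb² − (Σb)² = 10506 − 10201 = 305
r = -1068 / √(4464 × 305) = -1068 / 1166.8419 ≈ -0.915

-0.915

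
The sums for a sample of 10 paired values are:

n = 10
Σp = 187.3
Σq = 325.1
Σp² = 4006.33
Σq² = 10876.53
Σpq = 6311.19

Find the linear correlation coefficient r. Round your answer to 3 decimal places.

r = (nΣpq − ΣpΣq) / √[(nΣp² − (Σp)²)(nΣq² − (Σq)²)]
Numerator: 10×6311.19 − 187.3×325.1 = 2220.67
Denominator: √[(40063.3 − 35081.29)(108765.3 − 105690.01)] = √[4982.01 × 3075.29] = 3914.2209
r = 2220.67 / 3914.2209 ≈ 0.567

0.567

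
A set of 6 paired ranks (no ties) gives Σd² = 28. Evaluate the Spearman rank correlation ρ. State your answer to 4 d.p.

ρ = 1 − 6Σd² / [n(n²−1)] = 1 − 6×28 / (6×35)
  = 1 − 168/210 = 1 − 0.80000 ≈ 0.2000

0.2000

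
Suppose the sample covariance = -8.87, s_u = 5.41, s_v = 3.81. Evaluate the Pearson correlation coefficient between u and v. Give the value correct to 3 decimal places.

-0.430

r = Cov(u,v) / (s_u · s_v) = -8.87 / (5.41 × 3.81)
  = -8.87 / 20.6121 ≈ -0.430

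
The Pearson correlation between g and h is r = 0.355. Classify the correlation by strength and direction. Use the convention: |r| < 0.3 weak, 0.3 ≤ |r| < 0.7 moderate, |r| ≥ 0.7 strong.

r = 0.355 > 0 so the relationship is positive.
|r| = 0.355, which falls in the moderate range.

moderate positive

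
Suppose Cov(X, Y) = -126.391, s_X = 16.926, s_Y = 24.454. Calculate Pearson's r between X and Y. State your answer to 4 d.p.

r = Cov(X,Y) / (s_X · s_Y) = -126.391 / (16.926 × 24.454)
  = -126.391 / 413.9084 ≈ -0.3054

-0.3054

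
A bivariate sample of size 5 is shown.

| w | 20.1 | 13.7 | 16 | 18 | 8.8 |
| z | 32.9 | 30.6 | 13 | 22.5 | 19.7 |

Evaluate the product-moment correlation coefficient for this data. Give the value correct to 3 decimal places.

n = 5, Σw = 76.6, Σz = 118.7, Σw² = 1249.14, Σz² = 3082.11, Σwz = 1866.87
nΣwz − ΣwΣz = 9334.35 − 9092.42 = 241.93
nΣw² − (Σw)² = 6245.7 − 5867.56 = 378.14; nΣz² − (Σz)² = 15410.55 − 14089.69 = 1320.86
r = 241.93 / √(378.14 × 1320.86) = 241.93 / 706.7319 ≈ 0.342

0.342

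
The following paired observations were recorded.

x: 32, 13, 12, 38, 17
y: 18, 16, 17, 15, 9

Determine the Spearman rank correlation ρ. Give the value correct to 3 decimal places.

Rank x: 4, 2, 1, 5, 3
Rank y: 5, 3, 4, 2, 1
d = rank(x) − rank(y): -1, -1, -3, 3, 2; Σd² = 24
ρ = 1 − 6Σd² / [n(n²−1)] = 1 − 6×24 / (5×24) = 1 − 144/120 ≈ -0.200

-0.200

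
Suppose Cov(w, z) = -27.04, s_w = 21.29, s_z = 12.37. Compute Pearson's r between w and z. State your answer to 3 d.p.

-0.103

r = Cov(w,z) / (s_w · s_z) = -27.04 / (21.29 × 12.37)
  = -27.04 / 263.3573 ≈ -0.103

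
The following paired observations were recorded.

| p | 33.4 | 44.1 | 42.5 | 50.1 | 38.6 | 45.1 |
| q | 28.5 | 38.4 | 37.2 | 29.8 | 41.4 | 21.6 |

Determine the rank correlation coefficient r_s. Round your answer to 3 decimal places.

-0.257

Rank p: 1, 4, 3, 6, 2, 5
Rank q: 2, 5, 4, 3, 6, 1
d = rank(p) − rank(q): -1, -1, -1, 3, -4, 4; Σd² = 44
ρ = 1 − 6Σd² / [n(n²−1)] = 1 − 6×44 / (6×35) = 1 − 264/210 ≈ -0.257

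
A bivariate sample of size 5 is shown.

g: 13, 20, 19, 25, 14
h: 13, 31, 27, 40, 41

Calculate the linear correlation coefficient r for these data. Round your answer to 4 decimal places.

0.4940

n = 5, Σg = 91, Σh = 152, Σg² = 1751, Σh² = 5140, Σgh = 2876
nΣgh − ΣgΣh = 14380 − 13832 = 548
nΣg² − (Σg)² = 8755 − 8281 = 474; nΣh² − (Σh)² = 25700 − 23104 = 2596
r = 548 / √(474 × 2596) = 548 / 1109.2808 ≈ 0.4940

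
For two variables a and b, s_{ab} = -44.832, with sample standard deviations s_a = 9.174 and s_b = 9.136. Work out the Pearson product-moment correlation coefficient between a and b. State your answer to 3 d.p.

r = Cov(a,b) / (s_a · s_b) = -44.832 / (9.174 × 9.136)
  = -44.832 / 83.8137 ≈ -0.535

-0.535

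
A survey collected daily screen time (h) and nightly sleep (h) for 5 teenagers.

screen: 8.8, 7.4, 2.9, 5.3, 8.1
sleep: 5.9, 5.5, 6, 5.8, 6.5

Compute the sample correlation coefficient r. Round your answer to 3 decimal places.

0.103

n = 5, Σx = 32.5, Σy = 29.7, Σx² = 234.31, Σy² = 176.95, Σxy = 193.41
nΣxy − ΣxΣy = 967.05 − 965.25 = 1.8
nΣx² − (Σx)² = 1171.55 − 1056.25 = 115.3; nΣy² − (Σy)² = 884.75 − 882.09 = 2.66
r = 1.8 / √(115.3 × 2.66) = 1.8 / 17.5128 ≈ 0.103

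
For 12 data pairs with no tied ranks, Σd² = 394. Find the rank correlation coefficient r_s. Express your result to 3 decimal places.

ρ = 1 − 6Σd² / [n(n²−1)] = 1 − 6×394 / (12×143)
  = 1 − 2364/1716 = 1 − 1.3776 ≈ -0.378

-0.378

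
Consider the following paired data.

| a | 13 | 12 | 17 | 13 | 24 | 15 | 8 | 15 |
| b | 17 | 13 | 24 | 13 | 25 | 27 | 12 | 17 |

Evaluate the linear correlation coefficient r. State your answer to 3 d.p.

n = 8, Σa = 117, Σb = 148, Σa² = 1861, Σb² = 2990, Σab = 2310
nΣab − ΣaΣb = 18480 − 17316 = 1164
nΣa² − (Σa)² = 14888 − 13689 = 1199; nΣb² − (Σb)² = 23920 − 21904 = 2016
r = 1164 / √(1199 × 2016) = 1164 / 1554.7296 ≈ 0.749

0.749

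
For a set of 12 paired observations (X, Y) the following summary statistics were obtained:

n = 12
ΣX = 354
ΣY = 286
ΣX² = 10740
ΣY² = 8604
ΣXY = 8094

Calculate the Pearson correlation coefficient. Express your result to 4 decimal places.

r = (nΣXY − ΣXΣY) / √[(nΣX² − (ΣX)²)(nΣY² − (ΣY)²)]
Numerator: 12×8094 − 354×286 = -4116
Denominator: √[(128880 − 125316)(103248 − 81796)] = √[3564 × 21452] = 8743.8509
r = -4116 / 8743.8509 ≈ -0.4707

-0.4707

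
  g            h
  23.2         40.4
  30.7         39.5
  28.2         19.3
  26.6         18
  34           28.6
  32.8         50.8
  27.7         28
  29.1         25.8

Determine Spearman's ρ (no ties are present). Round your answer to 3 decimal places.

Rank g: 1, 6, 4, 2, 8, 7, 3, 5
Rank h: 7, 6, 2, 1, 5, 8, 4, 3
d = rank(g) − rank(h): -6, 0, 2, 1, 3, -1, -1, 2; Σd² = 56
ρ = 1 − 6Σd² / [n(n²−1)] = 1 − 6×56 / (8×63) = 1 − 336/504 ≈ 0.333

0.333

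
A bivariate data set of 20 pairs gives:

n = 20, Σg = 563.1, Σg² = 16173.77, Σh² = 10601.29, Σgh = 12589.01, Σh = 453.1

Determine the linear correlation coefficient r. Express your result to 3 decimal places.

-0.512

r = (nΣgh − ΣgΣh) / √[(nΣg² − (Σg)²)(nΣh² − (Σh)²)]
Numerator: 20×12589.01 − 563.1×453.1 = -3360.41
Denominator: √[(323475.4 − 317081.61)(212025.8 − 205299.61)] = √[6393.79 × 6726.19] = 6557.8843
r = -3360.41 / 6557.8843 ≈ -0.512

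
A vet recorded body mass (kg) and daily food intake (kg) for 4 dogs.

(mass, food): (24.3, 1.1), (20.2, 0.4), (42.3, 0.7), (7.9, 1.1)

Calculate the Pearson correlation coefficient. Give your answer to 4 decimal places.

-0.3451

n = 4, Σx = 94.7, Σy = 3.3, Σx² = 2850.23, Σy² = 3.07, Σxy = 73.11
nΣxy − ΣxΣy = 292.44 − 312.51 = -20.07
nΣx² − (Σx)² = 11400.92 − 8968.09 = 2432.83; nΣy² − (Σy)² = 12.28 − 10.89 = 1.39
r = -20.07 / √(2432.83 × 1.39) = -20.07 / 58.1518 ≈ -0.3451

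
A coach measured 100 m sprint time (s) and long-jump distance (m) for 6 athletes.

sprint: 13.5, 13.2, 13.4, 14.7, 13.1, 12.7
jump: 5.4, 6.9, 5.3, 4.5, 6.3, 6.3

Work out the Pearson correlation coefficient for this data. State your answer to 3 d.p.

n = 6, Σx = 80.6, Σy = 34.7, Σx² = 1085.04, Σy² = 204.49, Σxy = 463.69
nΣxy − ΣxΣy = 2782.14 − 2796.82 = -14.68
nΣx² − (Σx)² = 6510.24 − 6496.36 = 13.88; nΣy² − (Σy)² = 1226.94 − 1204.09 = 22.85
r = -14.68 / √(13.88 × 22.85) = -14.68 / 17.8089 ≈ -0.824

-0.824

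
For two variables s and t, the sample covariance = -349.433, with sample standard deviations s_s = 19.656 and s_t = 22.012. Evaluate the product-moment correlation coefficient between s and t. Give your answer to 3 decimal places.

r = Cov(s,t) / (s_s · s_t) = -349.433 / (19.656 × 22.012)
  = -349.433 / 432.6679 ≈ -0.808

-0.808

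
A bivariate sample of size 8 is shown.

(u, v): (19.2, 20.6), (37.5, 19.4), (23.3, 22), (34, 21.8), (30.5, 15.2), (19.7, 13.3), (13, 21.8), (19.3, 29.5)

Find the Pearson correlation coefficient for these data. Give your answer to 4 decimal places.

n = 8, Σu = 196.5, Σv = 163.6, Σu² = 5333.61, Σv² = 3513.38, Σuv = 3955.18
nΣuv − ΣuΣv = 31641.44 − 32147.4 = -505.96
nΣu² − (Σu)² = 42668.88 − 38612.25 = 4056.63; nΣv² − (Σv)² = 28107.04 − 26764.96 = 1342.08
r = -505.96 / √(4056.63 × 1342.08) = -505.96 / 2333.3071 ≈ -0.2168

-0.2168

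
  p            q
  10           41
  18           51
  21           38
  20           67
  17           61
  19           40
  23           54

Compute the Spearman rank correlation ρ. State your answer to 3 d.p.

Rank p: 1, 3, 6, 5, 2, 4, 7
Rank q: 3, 4, 1, 7, 6, 2, 5
d = rank(p) − rank(q): -2, -1, 5, -2, -4, 2, 2; Σd² = 58
ρ = 1 − 6Σd² / [n(n²−1)] = 1 − 6×58 / (7×48) = 1 − 348/336 ≈ -0.036

-0.036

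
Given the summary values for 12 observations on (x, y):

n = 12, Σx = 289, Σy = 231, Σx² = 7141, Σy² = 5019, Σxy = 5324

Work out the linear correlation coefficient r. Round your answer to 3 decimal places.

r = (nΣxy − ΣxΣy) / √[(nΣx² − (Σx)²)(nΣy² − (Σy)²)]
Numerator: 12×5324 − 289×231 = -2871
Denominator: √[(85692 − 83521)(60228 − 53361)] = √[2171 × 6867] = 3861.1212
r = -2871 / 3861.1212 ≈ -0.744

-0.744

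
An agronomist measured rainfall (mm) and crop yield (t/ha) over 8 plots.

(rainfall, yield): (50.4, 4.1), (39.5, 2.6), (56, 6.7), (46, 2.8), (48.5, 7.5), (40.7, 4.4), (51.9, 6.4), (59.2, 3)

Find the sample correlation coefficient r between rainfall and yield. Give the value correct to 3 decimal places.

0.295

n = 8, Σx = 392.2, Σy = 37.5, Σx² = 19559.4, Σy² = 201.87, Σxy = 1865.93
nΣxy − ΣxΣy = 14927.44 − 14707.5 = 219.94
nΣx² − (Σx)² = 156475.2 − 153820.84 = 2654.36; nΣy² − (Σy)² = 1614.96 − 1406.25 = 208.71
r = 219.94 / √(2654.36 × 208.71) = 219.94 / 744.3060 ≈ 0.295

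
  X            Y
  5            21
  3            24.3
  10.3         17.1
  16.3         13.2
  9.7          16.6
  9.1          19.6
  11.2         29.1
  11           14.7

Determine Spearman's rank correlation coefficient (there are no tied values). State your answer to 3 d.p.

-0.476

Rank X: 2, 1, 5, 8, 4, 3, 7, 6
Rank Y: 6, 7, 4, 1, 3, 5, 8, 2
d = rank(X) − rank(Y): -4, -6, 1, 7, 1, -2, -1, 4; Σd² = 124
ρ = 1 − 6Σd² / [n(n²−1)] = 1 − 6×124 / (8×63) = 1 − 744/504 ≈ -0.476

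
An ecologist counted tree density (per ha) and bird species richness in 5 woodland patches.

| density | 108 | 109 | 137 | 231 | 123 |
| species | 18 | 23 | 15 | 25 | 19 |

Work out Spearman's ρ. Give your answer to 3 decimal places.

Rank density: 1, 2, 4, 5, 3
Rank species: 2, 4, 1, 5, 3
d = rank(density) − rank(species): -1, -2, 3, 0, 0; Σd² = 14
ρ = 1 − 6Σd² / [n(n²−1)] = 1 − 6×14 / (5×24) = 1 − 84/120 ≈ 0.300

0.300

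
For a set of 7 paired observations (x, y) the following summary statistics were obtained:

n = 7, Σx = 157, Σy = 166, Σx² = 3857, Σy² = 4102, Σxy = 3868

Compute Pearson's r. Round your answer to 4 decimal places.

0.6147

r = (nΣxy − ΣxΣy) / √[(nΣx² − (Σx)²)(nΣy² − (Σy)²)]
Numerator: 7×3868 − 157×166 = 1014
Denominator: √[(26999 − 24649)(28714 − 27556)] = √[2350 × 1158] = 1649.6363
r = 1014 / 1649.6363 ≈ 0.6147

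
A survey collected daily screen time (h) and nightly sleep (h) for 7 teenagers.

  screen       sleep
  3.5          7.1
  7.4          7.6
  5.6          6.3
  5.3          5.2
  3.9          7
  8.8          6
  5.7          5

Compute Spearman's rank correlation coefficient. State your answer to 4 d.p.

-0.2143

Rank screen: 1, 6, 4, 3, 2, 7, 5
Rank sleep: 6, 7, 4, 2, 5, 3, 1
d = rank(screen) − rank(sleep): -5, -1, 0, 1, -3, 4, 4; Σd² = 68
ρ = 1 − 6Σd² / [n(n²−1)] = 1 − 6×68 / (7×48) = 1 − 408/336 ≈ -0.2143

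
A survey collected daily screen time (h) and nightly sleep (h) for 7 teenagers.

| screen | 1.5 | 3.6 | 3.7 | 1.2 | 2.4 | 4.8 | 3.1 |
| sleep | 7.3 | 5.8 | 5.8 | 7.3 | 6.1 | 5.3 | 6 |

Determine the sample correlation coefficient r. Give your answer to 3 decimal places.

n = 7, Σx = 20.3, Σy = 43.6, Σx² = 68.75, Σy² = 275.16, Σxy = 120.73
nΣxy − ΣxΣy = 845.11 − 885.08 = -39.97
nΣx² − (Σx)² = 481.25 − 412.09 = 69.16; nΣy² − (Σy)² = 1926.12 − 1900.96 = 25.16
r = -39.97 / √(69.16 × 25.16) = -39.97 / 41.7141 ≈ -0.958

-0.958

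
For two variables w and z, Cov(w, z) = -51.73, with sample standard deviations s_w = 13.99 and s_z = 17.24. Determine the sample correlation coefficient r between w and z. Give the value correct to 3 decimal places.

-0.214

r = Cov(w,z) / (s_w · s_z) = -51.73 / (13.99 × 17.24)
  = -51.73 / 241.1876 ≈ -0.214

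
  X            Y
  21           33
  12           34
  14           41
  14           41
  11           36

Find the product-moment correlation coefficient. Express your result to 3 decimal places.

n = 5, ΣX = 72, ΣY = 185, ΣX² = 1098, ΣY² = 6903, ΣXY = 2645
nΣXY − ΣXΣY = 13225 − 13320 = -95
nΣX² − (ΣX)² = 5490 − 5184 = 306; nΣY² − (ΣY)² = 34515 − 34225 = 290
r = -95 / √(306 × 290) = -95 / 297.8926 ≈ -0.319

-0.319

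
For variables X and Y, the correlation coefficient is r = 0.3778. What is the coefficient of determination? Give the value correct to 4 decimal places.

r² = (0.3778)² = 0.1427

0.1427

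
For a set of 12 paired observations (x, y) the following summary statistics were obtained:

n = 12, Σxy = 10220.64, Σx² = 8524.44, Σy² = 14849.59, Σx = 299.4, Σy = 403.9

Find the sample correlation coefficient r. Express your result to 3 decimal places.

r = (nΣxy − ΣxΣy) / √[(nΣx² − (Σx)²)(nΣy² − (Σy)²)]
Numerator: 12×10220.64 − 299.4×403.9 = 1720.02
Denominator: √[(102293.28 − 89640.36)(178195.08 − 163135.21)] = √[12652.92 × 15059.87] = 13804.0331
r = 1720.02 / 13804.0331 ≈ 0.125

0.125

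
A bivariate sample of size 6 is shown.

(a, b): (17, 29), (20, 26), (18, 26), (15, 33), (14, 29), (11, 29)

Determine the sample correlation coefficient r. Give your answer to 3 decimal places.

n = 6, Σa = 95, Σb = 172, Σa² = 1555, Σb² = 4964, Σab = 2701
nΣab − ΣaΣb = 16206 − 16340 = -134
nΣa² − (Σa)² = 9330 − 9025 = 305; nΣb² − (Σb)² = 29784 − 29584 = 200
r = -134 / √(305 × 200) = -134 / 246.9818 ≈ -0.543

-0.543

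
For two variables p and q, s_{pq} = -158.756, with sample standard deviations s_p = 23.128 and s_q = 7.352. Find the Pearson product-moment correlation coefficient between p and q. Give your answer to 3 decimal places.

r = Cov(p,q) / (s_p · s_q) = -158.756 / (23.128 × 7.352)
  = -158.756 / 170.0371 ≈ -0.934

-0.934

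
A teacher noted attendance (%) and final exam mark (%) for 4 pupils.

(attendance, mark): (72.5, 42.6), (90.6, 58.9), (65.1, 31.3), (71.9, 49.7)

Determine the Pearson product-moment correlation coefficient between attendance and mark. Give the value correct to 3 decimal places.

0.902

n = 4, Σx = 300.1, Σy = 182.5, Σx² = 22872.23, Σy² = 8733.75, Σxy = 14035.9
nΣxy − ΣxΣy = 56143.6 − 54768.25 = 1375.35
nΣx² − (Σx)² = 91488.92 − 90060.01 = 1428.91; nΣy² − (Σy)² = 34935 − 33306.25 = 1628.75
r = 1375.35 / √(1428.91 × 1628.75) = 1375.35 / 1525.5613 ≈ 0.902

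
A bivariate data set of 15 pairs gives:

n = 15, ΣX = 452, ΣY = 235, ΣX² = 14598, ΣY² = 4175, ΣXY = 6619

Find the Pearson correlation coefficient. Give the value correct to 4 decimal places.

-0.6657

r = (nΣXY − ΣXΣY) / √[(nΣX² − (ΣX)²)(nΣY² − (ΣY)²)]
Numerator: 15×6619 − 452×235 = -6935
Denominator: √[(218970 − 204304)(62625 − 55225)] = √[14666 × 7400] = 10417.6965
r = -6935 / 10417.6965 ≈ -0.6657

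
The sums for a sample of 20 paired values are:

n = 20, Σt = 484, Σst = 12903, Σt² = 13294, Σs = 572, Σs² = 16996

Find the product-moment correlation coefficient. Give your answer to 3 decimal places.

r = (nΣst − ΣsΣt) / √[(nΣs² − (Σs)²)(nΣt² − (Σt)²)]
Numerator: 20×12903 − 572×484 = -18788
Denominator: √[(339920 − 327184)(265880 − 234256)] = √[12736 × 31624] = 20068.9627
r = -18788 / 20068.9627 ≈ -0.936

-0.936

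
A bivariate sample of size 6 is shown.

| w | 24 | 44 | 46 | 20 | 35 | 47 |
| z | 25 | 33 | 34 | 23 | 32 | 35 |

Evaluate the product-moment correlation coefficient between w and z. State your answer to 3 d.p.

n = 6, Σw = 216, Σz = 182, Σw² = 8462, Σz² = 5648, Σwz = 6841
nΣwz − ΣwΣz = 41046 − 39312 = 1734
nΣw² − (Σw)² = 50772 − 46656 = 4116; nΣz² − (Σz)² = 33888 − 33124 = 764
r = 1734 / √(4116 × 764) = 1734 / 1773.3088 ≈ 0.978

0.978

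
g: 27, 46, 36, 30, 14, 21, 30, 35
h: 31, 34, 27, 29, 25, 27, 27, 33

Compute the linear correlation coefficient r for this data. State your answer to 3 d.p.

0.747

n = 8, Σg = 239, Σh = 233, Σg² = 7803, Σh² = 6859, Σgh = 7125
nΣgh − ΣgΣh = 57000 − 55687 = 1313
nΣg² − (Σg)² = 62424 − 57121 = 5303; nΣh² − (Σh)² = 54872 − 54289 = 583
r = 1313 / √(5303 × 583) = 1313 / 1758.3086 ≈ 0.747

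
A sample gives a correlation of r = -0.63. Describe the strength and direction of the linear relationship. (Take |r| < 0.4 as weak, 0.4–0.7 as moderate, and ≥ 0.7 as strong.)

moderate negative

r = -0.63 < 0 so the relationship is negative.
|r| = 0.63, which falls in the moderate range.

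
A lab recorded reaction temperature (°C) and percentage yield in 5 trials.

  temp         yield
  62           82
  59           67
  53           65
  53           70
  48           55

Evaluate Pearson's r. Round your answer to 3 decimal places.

n = 5, Σx = 275, Σy = 339, Σx² = 15247, Σy² = 23363, Σxy = 18832
nΣxy − ΣxΣy = 94160 − 93225 = 935
nΣx² − (Σx)² = 76235 − 75625 = 610; nΣy² − (Σy)² = 116815 − 114921 = 1894
r = 935 / √(610 × 1894) = 935 / 1074.8674 ≈ 0.870

0.870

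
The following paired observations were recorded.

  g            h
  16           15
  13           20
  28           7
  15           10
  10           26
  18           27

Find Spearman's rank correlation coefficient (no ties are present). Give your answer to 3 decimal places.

-0.371

Rank g: 4, 2, 6, 3, 1, 5
Rank h: 3, 4, 1, 2, 5, 6
d = rank(g) − rank(h): 1, -2, 5, 1, -4, -1; Σd² = 48
ρ = 1 − 6Σd² / [n(n²−1)] = 1 − 6×48 / (6×35) = 1 − 288/210 ≈ -0.371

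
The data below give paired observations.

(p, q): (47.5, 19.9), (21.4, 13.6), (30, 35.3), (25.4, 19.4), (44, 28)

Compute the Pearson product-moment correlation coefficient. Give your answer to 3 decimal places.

0.279

n = 5, Σp = 168.3, Σq = 116.2, Σp² = 6195.37, Σq² = 2987.42, Σpq = 4020.05
nΣpq − ΣpΣq = 20100.25 − 19556.46 = 543.79
nΣp² − (Σp)² = 30976.85 − 28324.89 = 2651.96; nΣq² − (Σq)² = 14937.1 − 13502.44 = 1434.66
r = 543.79 / √(2651.96 × 1434.66) = 543.79 / 1950.5540 ≈ 0.279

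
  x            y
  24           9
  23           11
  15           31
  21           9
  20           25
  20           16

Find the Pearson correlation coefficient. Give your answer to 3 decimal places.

n = 6, Σx = 123, Σy = 101, Σx² = 2571, Σy² = 2125, Σxy = 1943
nΣxy − ΣxΣy = 11658 − 12423 = -765
nΣx² − (Σx)² = 15426 − 15129 = 297; nΣy² − (Σy)² = 12750 − 10201 = 2549
r = -765 / √(297 × 2549) = -765 / 870.0879 ≈ -0.879

-0.879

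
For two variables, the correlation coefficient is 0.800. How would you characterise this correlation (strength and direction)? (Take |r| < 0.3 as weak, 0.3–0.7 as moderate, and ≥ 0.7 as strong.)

strong positive

r = 0.800 > 0 so the relationship is positive.
|r| = 0.800, which falls in the strong range.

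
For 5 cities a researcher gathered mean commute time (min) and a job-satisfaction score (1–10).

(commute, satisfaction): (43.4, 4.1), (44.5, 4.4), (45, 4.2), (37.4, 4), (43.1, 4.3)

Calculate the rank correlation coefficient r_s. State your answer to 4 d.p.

Rank commute: 3, 4, 5, 1, 2
Rank satisfaction: 2, 5, 3, 1, 4
d = rank(commute) − rank(satisfaction): 1, -1, 2, 0, -2; Σd² = 10
ρ = 1 − 6Σd² / [n(n²−1)] = 1 − 6×10 / (5×24) = 1 − 60/120 ≈ 0.5000

0.5000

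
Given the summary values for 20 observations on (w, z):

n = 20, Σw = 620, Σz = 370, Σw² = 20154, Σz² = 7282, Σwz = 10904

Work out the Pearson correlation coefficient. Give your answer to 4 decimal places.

r = (nΣwz − ΣwΣz) / √[(nΣw² − (Σw)²)(nΣz² − (Σz)²)]
Numerator: 20×10904 − 620×370 = -11320
Denominator: √[(403080 − 384400)(145640 − 136900)] = √[18680 × 8740] = 12777.4489
r = -11320 / 12777.4489 ≈ -0.8859

-0.8859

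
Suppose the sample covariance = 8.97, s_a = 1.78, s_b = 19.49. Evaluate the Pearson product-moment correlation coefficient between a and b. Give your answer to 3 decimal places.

0.259

r = Cov(a,b) / (s_a · s_b) = 8.97 / (1.78 × 19.49)
  = 8.97 / 34.6922 ≈ 0.259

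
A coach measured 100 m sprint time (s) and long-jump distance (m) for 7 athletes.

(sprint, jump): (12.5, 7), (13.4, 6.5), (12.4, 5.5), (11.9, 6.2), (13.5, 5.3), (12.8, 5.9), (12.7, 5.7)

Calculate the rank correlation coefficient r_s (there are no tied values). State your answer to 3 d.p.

Rank sprint: 3, 6, 2, 1, 7, 5, 4
Rank jump: 7, 6, 2, 5, 1, 4, 3
d = rank(sprint) − rank(jump): -4, 0, 0, -4, 6, 1, 1; Σd² = 70
ρ = 1 − 6Σd² / [n(n²−1)] = 1 − 6×70 / (7×48) = 1 − 420/336 ≈ -0.250

-0.250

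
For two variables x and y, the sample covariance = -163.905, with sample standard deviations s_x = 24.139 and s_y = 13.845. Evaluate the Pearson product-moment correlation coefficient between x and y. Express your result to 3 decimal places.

-0.490

r = Cov(x,y) / (s_x · s_y) = -163.905 / (24.139 × 13.845)
  = -163.905 / 334.2045 ≈ -0.490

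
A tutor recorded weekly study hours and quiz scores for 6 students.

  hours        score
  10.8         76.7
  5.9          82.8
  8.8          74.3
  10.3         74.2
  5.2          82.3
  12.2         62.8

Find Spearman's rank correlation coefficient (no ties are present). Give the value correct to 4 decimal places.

-0.7714

Rank hours: 5, 2, 3, 4, 1, 6
Rank score: 4, 6, 3, 2, 5, 1
d = rank(hours) − rank(score): 1, -4, 0, 2, -4, 5; Σd² = 62
ρ = 1 − 6Σd² / [n(n²−1)] = 1 − 6×62 / (6×35) = 1 − 372/210 ≈ -0.7714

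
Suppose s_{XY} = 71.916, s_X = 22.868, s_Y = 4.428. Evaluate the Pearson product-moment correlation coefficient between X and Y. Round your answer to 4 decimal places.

r = Cov(X,Y) / (s_X · s_Y) = 71.916 / (22.868 × 4.428)
  = 71.916 / 101.2595 ≈ 0.7102

0.7102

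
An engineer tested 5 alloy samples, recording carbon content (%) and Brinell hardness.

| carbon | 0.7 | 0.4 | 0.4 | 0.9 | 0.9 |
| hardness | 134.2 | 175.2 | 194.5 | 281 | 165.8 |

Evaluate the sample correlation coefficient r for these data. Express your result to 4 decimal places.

0.2969

n = 5, Σx = 3.3, Σy = 950.7, Σx² = 2.43, Σy² = 192985.57, Σxy = 643.94
nΣxy − ΣxΣy = 3219.7 − 3137.31 = 82.39
nΣx² − (Σx)² = 12.15 − 10.89 = 1.26; nΣy² − (Σy)² = 964927.85 − 903830.49 = 61097.36
r = 82.39 / √(1.26 × 61097.36) = 82.39 / 277.4575 ≈ 0.2969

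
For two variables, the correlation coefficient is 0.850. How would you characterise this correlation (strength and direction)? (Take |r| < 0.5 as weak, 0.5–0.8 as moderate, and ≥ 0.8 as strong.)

r = 0.850 > 0 so the relationship is positive.
|r| = 0.850, which falls in the strong range.

strong positive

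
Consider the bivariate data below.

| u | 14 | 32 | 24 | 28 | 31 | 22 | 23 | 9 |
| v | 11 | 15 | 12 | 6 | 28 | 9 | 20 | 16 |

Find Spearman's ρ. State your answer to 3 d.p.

0.143

Rank u: 2, 8, 5, 6, 7, 3, 4, 1
Rank v: 3, 5, 4, 1, 8, 2, 7, 6
d = rank(u) − rank(v): -1, 3, 1, 5, -1, 1, -3, -5; Σd² = 72
ρ = 1 − 6Σd² / [n(n²−1)] = 1 − 6×72 / (8×63) = 1 − 432/504 ≈ 0.143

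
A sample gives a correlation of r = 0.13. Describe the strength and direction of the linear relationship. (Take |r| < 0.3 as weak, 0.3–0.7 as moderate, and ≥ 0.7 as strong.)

weak positive

r = 0.13 > 0 so the relationship is positive.
|r| = 0.13, which falls in the weak range.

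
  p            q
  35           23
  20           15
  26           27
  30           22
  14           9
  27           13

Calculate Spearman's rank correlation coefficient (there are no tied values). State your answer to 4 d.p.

Rank p: 6, 2, 3, 5, 1, 4
Rank q: 5, 3, 6, 4, 1, 2
d = rank(p) − rank(q): 1, -1, -3, 1, 0, 2; Σd² = 16
ρ = 1 − 6Σd² / [n(n²−1)] = 1 − 6×16 / (6×35) = 1 − 96/210 ≈ 0.5429

0.5429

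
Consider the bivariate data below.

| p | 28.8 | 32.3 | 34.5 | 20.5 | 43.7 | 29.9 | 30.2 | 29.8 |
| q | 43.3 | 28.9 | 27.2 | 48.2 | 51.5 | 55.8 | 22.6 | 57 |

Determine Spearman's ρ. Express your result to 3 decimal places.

-0.286

Rank p: 2, 6, 7, 1, 8, 4, 5, 3
Rank q: 4, 3, 2, 5, 6, 7, 1, 8
d = rank(p) − rank(q): -2, 3, 5, -4, 2, -3, 4, -5; Σd² = 108
ρ = 1 − 6Σd² / [n(n²−1)] = 1 − 6×108 / (8×63) = 1 − 648/504 ≈ -0.286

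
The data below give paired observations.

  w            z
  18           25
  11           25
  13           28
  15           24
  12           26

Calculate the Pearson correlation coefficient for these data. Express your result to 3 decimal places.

-0.321

n = 5, Σw = 69, Σz = 128, Σw² = 983, Σz² = 3286, Σwz = 1761
nΣwz − ΣwΣz = 8805 − 8832 = -27
nΣw² − (Σw)² = 4915 − 4761 = 154; nΣz² − (Σz)² = 16430 − 16384 = 46
r = -27 / √(154 × 46) = -27 / 84.1665 ≈ -0.321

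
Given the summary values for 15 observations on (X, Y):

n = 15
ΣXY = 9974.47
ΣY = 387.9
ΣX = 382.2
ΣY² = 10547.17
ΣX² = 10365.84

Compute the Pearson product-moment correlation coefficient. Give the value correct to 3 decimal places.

r = (nΣXY − ΣXΣY) / √[(nΣX² − (ΣX)²)(nΣY² − (ΣY)²)]
Numerator: 15×9974.47 − 382.2×387.9 = 1361.67
Denominator: √[(155487.6 − 146076.84)(158207.55 − 150466.41)] = √[9410.76 × 7741.14] = 8535.2218
r = 1361.67 / 8535.2218 ≈ 0.160

0.160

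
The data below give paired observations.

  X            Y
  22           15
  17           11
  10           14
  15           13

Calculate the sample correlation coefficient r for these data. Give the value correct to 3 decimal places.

0.157

n = 4, ΣX = 64, ΣY = 53, ΣX² = 1098, ΣY² = 711, ΣXY = 852
nΣXY − ΣXΣY = 3408 − 3392 = 16
nΣX² − (ΣX)² = 4392 − 4096 = 296; nΣY² − (ΣY)² = 2844 − 2809 = 35
r = 16 / √(296 × 35) = 16 / 101.7841 ≈ 0.157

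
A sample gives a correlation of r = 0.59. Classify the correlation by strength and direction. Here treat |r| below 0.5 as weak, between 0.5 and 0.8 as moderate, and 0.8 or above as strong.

r = 0.59 > 0 so the relationship is positive.
|r| = 0.59, which falls in the moderate range.

moderate positive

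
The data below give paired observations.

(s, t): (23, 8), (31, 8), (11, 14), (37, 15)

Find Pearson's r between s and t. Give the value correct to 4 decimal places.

-0.0511

n = 4, Σs = 102, Σt = 45, Σs² = 2980, Σt² = 549, Σst = 1141
nΣst − ΣsΣt = 4564 − 4590 = -26
nΣs² − (Σs)² = 11920 − 10404 = 1516; nΣt² − (Σt)² = 2196 − 2025 = 171
r = -26 / √(1516 × 171) = -26 / 509.1522 ≈ -0.0511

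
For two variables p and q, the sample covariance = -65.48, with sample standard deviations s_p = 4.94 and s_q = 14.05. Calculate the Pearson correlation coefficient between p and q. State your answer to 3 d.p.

r = Cov(p,q) / (s_p · s_q) = -65.48 / (4.94 × 14.05)
  = -65.48 / 69.4070 ≈ -0.943

-0.943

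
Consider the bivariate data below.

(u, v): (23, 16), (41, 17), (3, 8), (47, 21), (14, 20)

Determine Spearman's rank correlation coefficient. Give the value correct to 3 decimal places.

0.700

Rank u: 3, 4, 1, 5, 2
Rank v: 2, 3, 1, 5, 4
d = rank(u) − rank(v): 1, 1, 0, 0, -2; Σd² = 6
ρ = 1 − 6Σd² / [n(n²−1)] = 1 − 6×6 / (5×24) = 1 − 36/120 ≈ 0.700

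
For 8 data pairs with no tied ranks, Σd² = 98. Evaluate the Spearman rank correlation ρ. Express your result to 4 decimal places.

ρ = 1 − 6Σd² / [n(n²−1)] = 1 − 6×98 / (8×63)
  = 1 − 588/504 = 1 − 1.16667 ≈ -0.1667

-0.1667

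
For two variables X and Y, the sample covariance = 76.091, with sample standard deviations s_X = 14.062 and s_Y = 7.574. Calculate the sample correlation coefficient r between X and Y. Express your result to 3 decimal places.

r = Cov(X,Y) / (s_X · s_Y) = 76.091 / (14.062 × 7.574)
  = 76.091 / 106.5056 ≈ 0.714

0.714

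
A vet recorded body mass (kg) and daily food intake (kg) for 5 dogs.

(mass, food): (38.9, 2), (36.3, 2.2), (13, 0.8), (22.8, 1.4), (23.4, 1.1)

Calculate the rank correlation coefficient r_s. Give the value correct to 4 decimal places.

0.8000

Rank mass: 5, 4, 1, 2, 3
Rank food: 4, 5, 1, 3, 2
d = rank(mass) − rank(food): 1, -1, 0, -1, 1; Σd² = 4
ρ = 1 − 6Σd² / [n(n²−1)] = 1 − 6×4 / (5×24) = 1 − 24/120 ≈ 0.8000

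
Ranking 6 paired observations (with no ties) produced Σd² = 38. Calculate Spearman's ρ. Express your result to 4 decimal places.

-0.0857

ρ = 1 − 6Σd² / [n(n²−1)] = 1 − 6×38 / (6×35)
  = 1 − 228/210 = 1 − 1.08571 ≈ -0.0857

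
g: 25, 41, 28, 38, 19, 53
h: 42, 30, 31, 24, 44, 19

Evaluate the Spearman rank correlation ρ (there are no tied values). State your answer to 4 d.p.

Rank g: 2, 5, 3, 4, 1, 6
Rank h: 5, 3, 4, 2, 6, 1
d = rank(g) − rank(h): -3, 2, -1, 2, -5, 5; Σd² = 68
ρ = 1 − 6Σd² / [n(n²−1)] = 1 − 6×68 / (6×35) = 1 − 408/210 ≈ -0.9429

-0.9429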